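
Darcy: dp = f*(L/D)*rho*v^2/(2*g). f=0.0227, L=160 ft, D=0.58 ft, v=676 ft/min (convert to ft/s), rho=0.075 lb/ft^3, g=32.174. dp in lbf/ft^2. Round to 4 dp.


v_fps = 676/60 = 11.2667 ft/s
dp = 0.0227*(160/0.58)*0.075*11.2667^2/(2*32.174) = 0.9265 lbf/ft^2

0.9265 lbf/ft^2


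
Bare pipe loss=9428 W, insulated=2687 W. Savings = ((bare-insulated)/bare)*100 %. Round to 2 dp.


Savings = ((9428-2687)/9428)*100 = 71.50 %

71.50 %


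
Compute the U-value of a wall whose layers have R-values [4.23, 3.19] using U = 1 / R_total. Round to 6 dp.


R_total = 4.23 + 3.19 = 7.42
U = 1/7.42 = 0.134771

0.134771


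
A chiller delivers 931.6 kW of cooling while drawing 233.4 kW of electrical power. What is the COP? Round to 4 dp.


COP = 931.6 / 233.4 = 3.9914

3.9914


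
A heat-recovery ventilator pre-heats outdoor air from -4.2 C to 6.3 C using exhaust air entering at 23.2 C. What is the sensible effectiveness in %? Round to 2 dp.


eff = (6.3-(-4.2))/(23.2-(-4.2))*100 = 38.32 %

38.32 %


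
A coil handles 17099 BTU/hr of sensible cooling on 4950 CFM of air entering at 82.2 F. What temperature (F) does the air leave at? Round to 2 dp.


dT = 17099/(1.08*4950) = 3.1985
T_leave = 82.2 - 3.1985 = 79.00 F

79.00 F


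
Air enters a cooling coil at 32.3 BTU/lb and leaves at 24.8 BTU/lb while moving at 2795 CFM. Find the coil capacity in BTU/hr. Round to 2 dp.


Q = 4.5 * 2795 * (32.3 - 24.8) = 94331.25 BTU/hr

94331.25 BTU/hr


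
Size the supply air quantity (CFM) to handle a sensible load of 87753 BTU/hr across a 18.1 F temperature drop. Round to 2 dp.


CFM = 87753 / (1.08 * 18.1) = 4489.10

4489.10 CFM


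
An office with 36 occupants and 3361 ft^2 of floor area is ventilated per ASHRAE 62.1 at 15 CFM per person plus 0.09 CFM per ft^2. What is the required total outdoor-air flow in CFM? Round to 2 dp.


Total = 36*15 + 3361*0.09 = 842.49 CFM

842.49 CFM


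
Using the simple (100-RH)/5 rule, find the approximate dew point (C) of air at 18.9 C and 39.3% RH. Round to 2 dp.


Td = 18.9 - (100-39.3)/5 = 6.76 C

6.76 C


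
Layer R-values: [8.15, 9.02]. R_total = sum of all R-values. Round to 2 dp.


R_total = 8.15 + 9.02 = 17.17

17.17


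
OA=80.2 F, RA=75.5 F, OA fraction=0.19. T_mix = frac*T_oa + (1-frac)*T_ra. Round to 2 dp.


T_mix = 0.19*80.2 + 0.81*75.5 = 76.39 F

76.39 F


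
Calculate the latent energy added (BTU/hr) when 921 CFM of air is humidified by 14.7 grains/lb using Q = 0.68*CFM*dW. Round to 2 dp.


Q = 0.68 * 921 * 14.7 = 9206.32 BTU/hr

9206.32 BTU/hr


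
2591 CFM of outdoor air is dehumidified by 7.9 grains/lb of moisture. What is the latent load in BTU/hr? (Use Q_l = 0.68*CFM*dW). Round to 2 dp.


Q = 0.68 * 2591 * 7.9 = 13918.85 BTU/hr

13918.85 BTU/hr


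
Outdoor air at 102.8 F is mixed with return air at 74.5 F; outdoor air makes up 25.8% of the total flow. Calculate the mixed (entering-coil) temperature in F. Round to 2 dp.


T_mix = 74.5 + (25.8/100)*(102.8-74.5) = 81.80 F

81.80 F


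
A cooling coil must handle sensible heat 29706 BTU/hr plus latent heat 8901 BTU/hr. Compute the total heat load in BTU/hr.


Qt = 29706 + 8901 = 38607 BTU/hr

38607 BTU/hr


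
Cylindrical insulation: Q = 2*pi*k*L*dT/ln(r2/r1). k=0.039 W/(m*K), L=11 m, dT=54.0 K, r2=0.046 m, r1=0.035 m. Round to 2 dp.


Q = 2*pi*0.039*11*54.0/ln(0.046/0.035) = 532.60 W

532.60 W


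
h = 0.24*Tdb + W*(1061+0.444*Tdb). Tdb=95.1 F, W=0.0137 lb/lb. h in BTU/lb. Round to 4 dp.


h = 0.24*95.1 + 0.0137*(1061+0.444*95.1) = 37.9382 BTU/lb

37.9382 BTU/lb


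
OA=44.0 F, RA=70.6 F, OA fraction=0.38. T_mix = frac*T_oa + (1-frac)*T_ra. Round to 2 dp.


T_mix = 0.38*44.0 + 0.62*70.6 = 60.49 F

60.49 F


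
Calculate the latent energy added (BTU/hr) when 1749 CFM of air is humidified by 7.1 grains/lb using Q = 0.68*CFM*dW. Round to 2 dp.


Q = 0.68 * 1749 * 7.1 = 8444.17 BTU/hr

8444.17 BTU/hr


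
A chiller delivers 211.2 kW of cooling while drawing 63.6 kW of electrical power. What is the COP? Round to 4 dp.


COP = 211.2 / 63.6 = 3.3208

3.3208


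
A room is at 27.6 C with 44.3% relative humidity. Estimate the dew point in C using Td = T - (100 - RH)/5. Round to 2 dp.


Td = 27.6 - (100-44.3)/5 = 16.46 C

16.46 C


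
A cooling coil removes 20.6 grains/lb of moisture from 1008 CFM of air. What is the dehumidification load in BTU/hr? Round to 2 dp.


Q = 0.68 * 1008 * 20.6 = 14120.06 BTU/hr

14120.06 BTU/hr


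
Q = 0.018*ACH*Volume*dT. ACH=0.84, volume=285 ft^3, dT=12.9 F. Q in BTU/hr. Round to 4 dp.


Q = 0.018 * 0.84 * 285 * 12.9 = 55.5887 BTU/hr

55.5887 BTU/hr


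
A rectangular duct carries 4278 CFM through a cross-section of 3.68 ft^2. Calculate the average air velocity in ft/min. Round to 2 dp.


V = 4278 / 3.68 = 1162.50 ft/min

1162.50 ft/min


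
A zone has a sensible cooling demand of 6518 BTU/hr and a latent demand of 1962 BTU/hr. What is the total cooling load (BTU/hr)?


Qt = 6518 + 1962 = 8480 BTU/hr

8480 BTU/hr


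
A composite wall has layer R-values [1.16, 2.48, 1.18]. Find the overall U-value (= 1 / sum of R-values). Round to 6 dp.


R_total = 1.16 + 2.48 + 1.18 = 4.82
U = 1/4.82 = 0.207469

0.207469


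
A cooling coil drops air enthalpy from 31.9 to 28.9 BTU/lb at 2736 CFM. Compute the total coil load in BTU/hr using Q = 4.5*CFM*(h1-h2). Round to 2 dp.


Q = 4.5 * 2736 * (31.9 - 28.9) = 36936.00 BTU/hr

36936.00 BTU/hr


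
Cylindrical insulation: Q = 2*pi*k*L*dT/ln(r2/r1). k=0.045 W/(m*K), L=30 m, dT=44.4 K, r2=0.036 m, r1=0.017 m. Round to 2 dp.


Q = 2*pi*0.045*30*44.4/ln(0.036/0.017) = 501.95 W

501.95 W


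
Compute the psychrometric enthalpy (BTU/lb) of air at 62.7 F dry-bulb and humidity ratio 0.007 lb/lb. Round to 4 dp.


h = 0.24*62.7 + 0.007*(1061+0.444*62.7) = 22.6699 BTU/lb

22.6699 BTU/lb


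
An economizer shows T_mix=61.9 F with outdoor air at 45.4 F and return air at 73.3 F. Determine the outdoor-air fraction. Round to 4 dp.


frac = (61.9 - 73.3) / (45.4 - 73.3) = 0.4086

0.4086


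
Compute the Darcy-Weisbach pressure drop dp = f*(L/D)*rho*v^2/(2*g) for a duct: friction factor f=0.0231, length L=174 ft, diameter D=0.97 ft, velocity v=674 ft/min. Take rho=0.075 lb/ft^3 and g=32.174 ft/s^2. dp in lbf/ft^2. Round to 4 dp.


v_fps = 674/60 = 11.2333 ft/s
dp = 0.0231*(174/0.97)*0.075*11.2333^2/(2*32.174) = 0.6094 lbf/ft^2

0.6094 lbf/ft^2


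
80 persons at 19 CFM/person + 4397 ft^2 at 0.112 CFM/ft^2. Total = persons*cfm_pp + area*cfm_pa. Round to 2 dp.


Total = 80*19 + 4397*0.112 = 2012.46 CFM

2012.46 CFM


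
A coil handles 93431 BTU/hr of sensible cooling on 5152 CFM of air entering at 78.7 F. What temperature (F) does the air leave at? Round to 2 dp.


dT = 93431/(1.08*5152) = 16.7916
T_leave = 78.7 - 16.7916 = 61.91 F

61.91 F


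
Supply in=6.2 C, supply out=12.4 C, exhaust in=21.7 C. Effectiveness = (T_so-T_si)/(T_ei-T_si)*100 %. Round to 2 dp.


eff = (12.4-6.2)/(21.7-6.2)*100 = 40.00 %

40.00 %


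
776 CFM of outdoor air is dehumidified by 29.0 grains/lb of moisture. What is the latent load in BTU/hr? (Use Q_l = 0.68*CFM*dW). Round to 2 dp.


Q = 0.68 * 776 * 29.0 = 15302.72 BTU/hr

15302.72 BTU/hr


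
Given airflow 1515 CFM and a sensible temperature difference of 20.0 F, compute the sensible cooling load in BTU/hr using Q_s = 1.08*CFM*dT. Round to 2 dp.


Q = 1.08 * 1515 * 20.0 = 32724.00 BTU/hr

32724.00 BTU/hr


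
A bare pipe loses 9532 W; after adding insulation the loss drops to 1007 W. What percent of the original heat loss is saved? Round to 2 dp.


Savings = ((9532-1007)/9532)*100 = 89.44 %

89.44 %


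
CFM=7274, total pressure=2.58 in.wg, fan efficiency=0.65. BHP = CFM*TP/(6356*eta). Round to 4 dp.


BHP = 7274 * 2.58 / (6356 * 0.65) = 4.5425 hp

4.5425 hp


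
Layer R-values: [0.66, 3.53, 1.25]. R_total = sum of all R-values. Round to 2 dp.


R_total = 0.66 + 3.53 + 1.25 = 5.44

5.44


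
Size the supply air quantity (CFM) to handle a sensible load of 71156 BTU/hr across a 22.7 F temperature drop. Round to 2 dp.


CFM = 71156 / (1.08 * 22.7) = 2902.43

2902.43 CFM


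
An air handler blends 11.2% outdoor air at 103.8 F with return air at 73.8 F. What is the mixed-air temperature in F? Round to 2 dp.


T_mix = 73.8 + (11.2/100)*(103.8-73.8) = 77.16 F

77.16 F


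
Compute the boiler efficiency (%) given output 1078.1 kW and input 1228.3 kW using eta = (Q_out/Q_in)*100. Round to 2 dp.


eta = (1078.1/1228.3)*100 = 87.77 %

87.77 %


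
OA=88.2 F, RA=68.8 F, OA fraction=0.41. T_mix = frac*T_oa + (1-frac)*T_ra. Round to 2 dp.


T_mix = 0.41*88.2 + 0.59*68.8 = 76.75 F

76.75 F


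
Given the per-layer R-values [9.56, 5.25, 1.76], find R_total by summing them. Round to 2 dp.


R_total = 9.56 + 5.25 + 1.76 = 16.57

16.57


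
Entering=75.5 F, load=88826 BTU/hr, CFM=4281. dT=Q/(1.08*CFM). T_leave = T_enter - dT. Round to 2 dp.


dT = 88826/(1.08*4281) = 19.2119
T_leave = 75.5 - 19.2119 = 56.29 F

56.29 F


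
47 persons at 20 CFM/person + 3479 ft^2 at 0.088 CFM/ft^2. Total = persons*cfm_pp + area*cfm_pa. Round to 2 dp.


Total = 47*20 + 3479*0.088 = 1246.15 CFM

1246.15 CFM


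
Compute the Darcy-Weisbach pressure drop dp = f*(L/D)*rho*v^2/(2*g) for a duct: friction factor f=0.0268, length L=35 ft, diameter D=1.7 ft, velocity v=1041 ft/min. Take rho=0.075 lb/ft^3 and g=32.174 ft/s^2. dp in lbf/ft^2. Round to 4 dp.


v_fps = 1041/60 = 17.35 ft/s
dp = 0.0268*(35/1.7)*0.075*17.35^2/(2*32.174) = 0.1936 lbf/ft^2

0.1936 lbf/ft^2


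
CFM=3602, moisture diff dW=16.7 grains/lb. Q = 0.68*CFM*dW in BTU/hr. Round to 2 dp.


Q = 0.68 * 3602 * 16.7 = 40904.31 BTU/hr

40904.31 BTU/hr


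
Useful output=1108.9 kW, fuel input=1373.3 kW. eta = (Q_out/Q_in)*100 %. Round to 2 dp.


eta = (1108.9/1373.3)*100 = 80.75 %

80.75 %


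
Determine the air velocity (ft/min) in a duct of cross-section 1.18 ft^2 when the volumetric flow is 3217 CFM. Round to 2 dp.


V = 3217 / 1.18 = 2726.27 ft/min

2726.27 ft/min


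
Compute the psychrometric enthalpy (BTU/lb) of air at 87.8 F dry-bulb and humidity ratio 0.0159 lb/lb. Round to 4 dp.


h = 0.24*87.8 + 0.0159*(1061+0.444*87.8) = 38.5617 BTU/lb

38.5617 BTU/lb


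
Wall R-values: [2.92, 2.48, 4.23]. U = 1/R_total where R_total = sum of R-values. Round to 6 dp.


R_total = 2.92 + 2.48 + 4.23 = 9.63
U = 1/9.63 = 0.103842

0.103842


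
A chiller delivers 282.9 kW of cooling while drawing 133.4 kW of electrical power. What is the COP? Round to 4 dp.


COP = 282.9 / 133.4 = 2.1207

2.1207


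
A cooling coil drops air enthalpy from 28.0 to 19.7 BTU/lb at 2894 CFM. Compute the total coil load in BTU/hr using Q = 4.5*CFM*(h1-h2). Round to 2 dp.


Q = 4.5 * 2894 * (28.0 - 19.7) = 108090.90 BTU/hr

108090.90 BTU/hr


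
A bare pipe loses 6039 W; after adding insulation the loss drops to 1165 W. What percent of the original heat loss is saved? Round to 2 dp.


Savings = ((6039-1165)/6039)*100 = 80.71 %

80.71 %


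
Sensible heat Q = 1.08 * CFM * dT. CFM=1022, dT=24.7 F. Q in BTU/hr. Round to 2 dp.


Q = 1.08 * 1022 * 24.7 = 27262.87 BTU/hr

27262.87 BTU/hr


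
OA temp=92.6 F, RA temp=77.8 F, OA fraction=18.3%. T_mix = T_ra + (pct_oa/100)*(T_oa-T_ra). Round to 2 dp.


T_mix = 77.8 + (18.3/100)*(92.6-77.8) = 80.51 F

80.51 F


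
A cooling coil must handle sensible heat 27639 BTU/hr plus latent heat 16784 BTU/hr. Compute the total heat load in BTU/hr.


Qt = 27639 + 16784 = 44423 BTU/hr

44423 BTU/hr


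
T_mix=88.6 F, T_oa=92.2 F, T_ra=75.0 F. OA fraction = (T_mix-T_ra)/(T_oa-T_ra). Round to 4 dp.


frac = (88.6 - 75.0) / (92.2 - 75.0) = 0.7907

0.7907


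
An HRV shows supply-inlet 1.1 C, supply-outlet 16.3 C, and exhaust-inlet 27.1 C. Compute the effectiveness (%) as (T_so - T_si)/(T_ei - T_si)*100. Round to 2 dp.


eff = (16.3-1.1)/(27.1-1.1)*100 = 58.46 %

58.46 %


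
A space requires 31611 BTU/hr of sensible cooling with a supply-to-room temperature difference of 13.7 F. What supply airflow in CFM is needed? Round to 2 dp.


CFM = 31611 / (1.08 * 13.7) = 2136.46

2136.46 CFM


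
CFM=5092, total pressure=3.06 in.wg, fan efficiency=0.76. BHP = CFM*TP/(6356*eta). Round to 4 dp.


BHP = 5092 * 3.06 / (6356 * 0.76) = 3.2256 hp

3.2256 hp


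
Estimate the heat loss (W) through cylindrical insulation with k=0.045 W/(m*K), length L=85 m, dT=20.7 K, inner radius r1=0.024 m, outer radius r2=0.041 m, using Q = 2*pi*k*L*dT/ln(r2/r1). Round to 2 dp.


Q = 2*pi*0.045*85*20.7/ln(0.041/0.024) = 928.98 W

928.98 W


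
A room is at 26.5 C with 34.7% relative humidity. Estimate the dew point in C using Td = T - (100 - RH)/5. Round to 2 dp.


Td = 26.5 - (100-34.7)/5 = 13.44 C

13.44 C


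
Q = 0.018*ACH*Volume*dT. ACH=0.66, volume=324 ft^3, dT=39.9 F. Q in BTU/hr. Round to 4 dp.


Q = 0.018 * 0.66 * 324 * 39.9 = 153.5799 BTU/hr

153.5799 BTU/hr


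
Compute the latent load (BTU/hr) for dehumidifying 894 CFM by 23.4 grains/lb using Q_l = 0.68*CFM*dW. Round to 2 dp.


Q = 0.68 * 894 * 23.4 = 14225.33 BTU/hr

14225.33 BTU/hr


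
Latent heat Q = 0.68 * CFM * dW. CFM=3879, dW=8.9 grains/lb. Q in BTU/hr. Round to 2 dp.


Q = 0.68 * 3879 * 8.9 = 23475.71 BTU/hr

23475.71 BTU/hr


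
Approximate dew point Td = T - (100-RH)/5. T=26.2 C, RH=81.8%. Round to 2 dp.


Td = 26.2 - (100-81.8)/5 = 22.56 C

22.56 C


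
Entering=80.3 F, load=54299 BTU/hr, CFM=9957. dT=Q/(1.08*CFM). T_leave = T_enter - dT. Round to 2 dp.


dT = 54299/(1.08*9957) = 5.0494
T_leave = 80.3 - 5.0494 = 75.25 F

75.25 F


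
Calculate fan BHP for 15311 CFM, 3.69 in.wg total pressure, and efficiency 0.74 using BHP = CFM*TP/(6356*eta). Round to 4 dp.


BHP = 15311 * 3.69 / (6356 * 0.74) = 12.0120 hp

12.0120 hp


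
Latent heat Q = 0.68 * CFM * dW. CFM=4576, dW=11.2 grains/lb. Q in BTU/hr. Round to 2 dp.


Q = 0.68 * 4576 * 11.2 = 34850.82 BTU/hr

34850.82 BTU/hr


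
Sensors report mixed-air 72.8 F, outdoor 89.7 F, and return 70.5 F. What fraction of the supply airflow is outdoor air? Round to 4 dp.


frac = (72.8 - 70.5) / (89.7 - 70.5) = 0.1198

0.1198


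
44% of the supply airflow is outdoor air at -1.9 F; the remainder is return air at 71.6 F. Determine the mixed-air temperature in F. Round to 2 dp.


T_mix = 0.44*(-1.9) + 0.56*71.6 = 39.26 F

39.26 F


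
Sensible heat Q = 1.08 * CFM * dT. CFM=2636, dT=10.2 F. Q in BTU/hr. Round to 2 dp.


Q = 1.08 * 2636 * 10.2 = 29038.18 BTU/hr

29038.18 BTU/hr


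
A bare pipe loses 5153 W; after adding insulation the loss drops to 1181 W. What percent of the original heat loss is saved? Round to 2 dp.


Savings = ((5153-1181)/5153)*100 = 77.08 %

77.08 %


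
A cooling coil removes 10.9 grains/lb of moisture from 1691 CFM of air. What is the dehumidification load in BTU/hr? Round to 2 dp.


Q = 0.68 * 1691 * 10.9 = 12533.69 BTU/hr

12533.69 BTU/hr


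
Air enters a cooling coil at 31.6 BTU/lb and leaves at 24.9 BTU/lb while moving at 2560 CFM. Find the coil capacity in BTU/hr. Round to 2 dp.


Q = 4.5 * 2560 * (31.6 - 24.9) = 77184.00 BTU/hr

77184.00 BTU/hr


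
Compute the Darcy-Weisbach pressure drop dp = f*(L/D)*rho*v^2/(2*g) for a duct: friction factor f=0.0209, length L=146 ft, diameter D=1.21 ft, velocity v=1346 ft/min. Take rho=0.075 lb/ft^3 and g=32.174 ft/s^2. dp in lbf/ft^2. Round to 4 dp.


v_fps = 1346/60 = 22.4333 ft/s
dp = 0.0209*(146/1.21)*0.075*22.4333^2/(2*32.174) = 1.4792 lbf/ft^2

1.4792 lbf/ft^2


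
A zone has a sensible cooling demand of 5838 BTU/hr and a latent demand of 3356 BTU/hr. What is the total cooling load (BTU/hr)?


Qt = 5838 + 3356 = 9194 BTU/hr

9194 BTU/hr


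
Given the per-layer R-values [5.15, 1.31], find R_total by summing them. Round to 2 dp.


R_total = 5.15 + 1.31 = 6.46

6.46


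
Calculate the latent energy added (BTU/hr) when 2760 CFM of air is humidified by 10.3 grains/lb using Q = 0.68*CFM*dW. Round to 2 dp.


Q = 0.68 * 2760 * 10.3 = 19331.04 BTU/hr

19331.04 BTU/hr


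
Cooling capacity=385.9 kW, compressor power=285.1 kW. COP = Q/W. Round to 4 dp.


COP = 385.9 / 285.1 = 1.3536

1.3536


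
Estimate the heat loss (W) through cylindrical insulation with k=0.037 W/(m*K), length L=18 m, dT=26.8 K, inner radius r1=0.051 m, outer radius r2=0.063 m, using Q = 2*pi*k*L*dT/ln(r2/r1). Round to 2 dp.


Q = 2*pi*0.037*18*26.8/ln(0.063/0.051) = 530.73 W

530.73 W


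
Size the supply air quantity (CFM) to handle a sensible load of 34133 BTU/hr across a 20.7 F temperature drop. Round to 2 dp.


CFM = 34133 / (1.08 * 20.7) = 1526.79

1526.79 CFM


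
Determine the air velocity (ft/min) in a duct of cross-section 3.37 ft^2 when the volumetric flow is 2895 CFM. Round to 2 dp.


V = 2895 / 3.37 = 859.05 ft/min

859.05 ft/min


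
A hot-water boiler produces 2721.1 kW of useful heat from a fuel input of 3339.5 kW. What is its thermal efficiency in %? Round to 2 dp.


eta = (2721.1/3339.5)*100 = 81.48 %

81.48 %


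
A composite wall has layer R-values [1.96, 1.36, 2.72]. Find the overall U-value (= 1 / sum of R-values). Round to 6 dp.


R_total = 1.96 + 1.36 + 2.72 = 6.04
U = 1/6.04 = 0.165563

0.165563


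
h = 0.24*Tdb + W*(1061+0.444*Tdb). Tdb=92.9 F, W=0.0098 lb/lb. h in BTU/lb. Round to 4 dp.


h = 0.24*92.9 + 0.0098*(1061+0.444*92.9) = 33.0980 BTU/lb

33.0980 BTU/lb


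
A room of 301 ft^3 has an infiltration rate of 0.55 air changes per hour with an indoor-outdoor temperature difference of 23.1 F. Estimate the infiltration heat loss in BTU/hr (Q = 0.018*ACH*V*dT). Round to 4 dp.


Q = 0.018 * 0.55 * 301 * 23.1 = 68.8357 BTU/hr

68.8357 BTU/hr


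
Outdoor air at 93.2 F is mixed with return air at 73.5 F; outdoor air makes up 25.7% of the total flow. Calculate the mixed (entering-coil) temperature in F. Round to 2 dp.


T_mix = 73.5 + (25.7/100)*(93.2-73.5) = 78.56 F

78.56 F


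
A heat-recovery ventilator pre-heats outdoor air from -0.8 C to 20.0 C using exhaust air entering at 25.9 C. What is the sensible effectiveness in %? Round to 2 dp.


eff = (20.0-(-0.8))/(25.9-(-0.8))*100 = 77.90 %

77.90 %


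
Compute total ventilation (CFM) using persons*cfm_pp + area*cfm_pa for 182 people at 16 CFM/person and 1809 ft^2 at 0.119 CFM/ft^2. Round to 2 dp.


Total = 182*16 + 1809*0.119 = 3127.27 CFM

3127.27 CFM


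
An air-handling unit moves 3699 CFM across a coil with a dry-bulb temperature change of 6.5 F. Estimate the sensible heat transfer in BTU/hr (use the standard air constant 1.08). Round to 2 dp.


Q = 1.08 * 3699 * 6.5 = 25966.98 BTU/hr

25966.98 BTU/hr


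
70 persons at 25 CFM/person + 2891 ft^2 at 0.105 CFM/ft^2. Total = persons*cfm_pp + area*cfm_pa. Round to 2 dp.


Total = 70*25 + 2891*0.105 = 2053.56 CFM

2053.56 CFM


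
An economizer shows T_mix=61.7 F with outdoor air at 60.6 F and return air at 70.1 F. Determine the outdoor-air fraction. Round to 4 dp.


frac = (61.7 - 70.1) / (60.6 - 70.1) = 0.8842

0.8842


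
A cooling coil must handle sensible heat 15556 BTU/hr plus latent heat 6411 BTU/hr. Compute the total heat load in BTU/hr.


Qt = 15556 + 6411 = 21967 BTU/hr

21967 BTU/hr


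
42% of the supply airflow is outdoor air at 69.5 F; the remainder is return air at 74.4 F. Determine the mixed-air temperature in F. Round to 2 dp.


T_mix = 0.42*69.5 + 0.58*74.4 = 72.34 F

72.34 F


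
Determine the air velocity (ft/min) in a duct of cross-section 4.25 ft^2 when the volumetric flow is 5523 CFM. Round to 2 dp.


V = 5523 / 4.25 = 1299.53 ft/min

1299.53 ft/min


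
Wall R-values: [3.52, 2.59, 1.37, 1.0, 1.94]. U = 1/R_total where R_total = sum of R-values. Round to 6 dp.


R_total = 3.52 + 2.59 + 1.37 + 1.0 + 1.94 = 10.42
U = 1/10.42 = 0.095969

0.095969


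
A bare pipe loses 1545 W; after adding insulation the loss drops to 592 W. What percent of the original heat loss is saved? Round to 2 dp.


Savings = ((1545-592)/1545)*100 = 61.68 %

61.68 %


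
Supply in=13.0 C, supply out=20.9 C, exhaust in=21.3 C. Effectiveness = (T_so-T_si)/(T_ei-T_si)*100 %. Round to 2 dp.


eff = (20.9-13.0)/(21.3-13.0)*100 = 95.18 %

95.18 %


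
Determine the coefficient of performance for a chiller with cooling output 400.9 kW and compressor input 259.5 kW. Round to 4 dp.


COP = 400.9 / 259.5 = 1.5449

1.5449


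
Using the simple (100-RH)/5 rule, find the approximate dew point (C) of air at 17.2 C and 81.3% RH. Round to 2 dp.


Td = 17.2 - (100-81.3)/5 = 13.46 C

13.46 C


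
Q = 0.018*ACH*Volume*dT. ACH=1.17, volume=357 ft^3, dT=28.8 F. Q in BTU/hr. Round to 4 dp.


Q = 0.018 * 1.17 * 357 * 28.8 = 216.5305 BTU/hr

216.5305 BTU/hr


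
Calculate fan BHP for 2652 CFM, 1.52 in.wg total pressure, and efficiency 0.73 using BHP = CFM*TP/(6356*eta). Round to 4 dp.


BHP = 2652 * 1.52 / (6356 * 0.73) = 0.8688 hp

0.8688 hp


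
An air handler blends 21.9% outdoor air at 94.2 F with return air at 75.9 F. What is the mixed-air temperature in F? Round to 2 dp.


T_mix = 75.9 + (21.9/100)*(94.2-75.9) = 79.91 F

79.91 F


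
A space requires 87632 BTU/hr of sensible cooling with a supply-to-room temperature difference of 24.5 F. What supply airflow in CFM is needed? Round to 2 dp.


CFM = 87632 / (1.08 * 24.5) = 3311.87

3311.87 CFM


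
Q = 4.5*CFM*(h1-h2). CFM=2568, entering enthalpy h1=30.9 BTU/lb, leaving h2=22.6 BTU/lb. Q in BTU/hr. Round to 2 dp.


Q = 4.5 * 2568 * (30.9 - 22.6) = 95914.80 BTU/hr

95914.80 BTU/hr


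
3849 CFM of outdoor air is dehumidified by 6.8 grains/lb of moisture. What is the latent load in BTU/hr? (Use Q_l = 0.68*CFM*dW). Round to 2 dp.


Q = 0.68 * 3849 * 6.8 = 17797.78 BTU/hr

17797.78 BTU/hr


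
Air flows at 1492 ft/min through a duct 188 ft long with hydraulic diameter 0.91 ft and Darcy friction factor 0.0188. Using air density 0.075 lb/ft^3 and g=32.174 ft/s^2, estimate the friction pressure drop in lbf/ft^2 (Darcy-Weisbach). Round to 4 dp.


v_fps = 1492/60 = 24.8667 ft/s
dp = 0.0188*(188/0.91)*0.075*24.8667^2/(2*32.174) = 2.7992 lbf/ft^2

2.7992 lbf/ft^2


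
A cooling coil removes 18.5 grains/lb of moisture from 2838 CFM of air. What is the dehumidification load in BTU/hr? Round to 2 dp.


Q = 0.68 * 2838 * 18.5 = 35702.04 BTU/hr

35702.04 BTU/hr


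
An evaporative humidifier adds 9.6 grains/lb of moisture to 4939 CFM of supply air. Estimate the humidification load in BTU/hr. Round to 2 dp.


Q = 0.68 * 4939 * 9.6 = 32241.79 BTU/hr

32241.79 BTU/hr


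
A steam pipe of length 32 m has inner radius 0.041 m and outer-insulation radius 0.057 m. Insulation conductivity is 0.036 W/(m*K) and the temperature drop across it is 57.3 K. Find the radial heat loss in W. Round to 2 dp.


Q = 2*pi*0.036*32*57.3/ln(0.057/0.041) = 1258.81 W

1258.81 W


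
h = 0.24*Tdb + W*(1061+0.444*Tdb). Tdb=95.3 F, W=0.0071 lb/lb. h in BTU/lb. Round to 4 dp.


h = 0.24*95.3 + 0.0071*(1061+0.444*95.3) = 30.7055 BTU/lb

30.7055 BTU/lb


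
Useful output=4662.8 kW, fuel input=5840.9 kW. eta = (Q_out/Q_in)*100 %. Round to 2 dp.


eta = (4662.8/5840.9)*100 = 79.83 %

79.83 %


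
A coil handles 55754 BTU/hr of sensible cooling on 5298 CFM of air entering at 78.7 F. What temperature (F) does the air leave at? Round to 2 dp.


dT = 55754/(1.08*5298) = 9.7441
T_leave = 78.7 - 9.7441 = 68.96 F

68.96 F


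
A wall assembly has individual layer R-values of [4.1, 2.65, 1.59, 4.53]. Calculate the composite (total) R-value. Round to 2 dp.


R_total = 4.1 + 2.65 + 1.59 + 4.53 = 12.87

12.87


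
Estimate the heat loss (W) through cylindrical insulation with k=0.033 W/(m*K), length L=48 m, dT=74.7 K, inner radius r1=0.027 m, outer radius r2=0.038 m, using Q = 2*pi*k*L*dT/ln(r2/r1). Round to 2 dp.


Q = 2*pi*0.033*48*74.7/ln(0.038/0.027) = 2175.44 W

2175.44 W


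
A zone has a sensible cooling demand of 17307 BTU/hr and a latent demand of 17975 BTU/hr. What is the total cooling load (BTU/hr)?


Qt = 17307 + 17975 = 35282 BTU/hr

35282 BTU/hr


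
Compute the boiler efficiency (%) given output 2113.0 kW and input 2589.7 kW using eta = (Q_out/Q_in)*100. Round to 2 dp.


eta = (2113.0/2589.7)*100 = 81.59 %

81.59 %


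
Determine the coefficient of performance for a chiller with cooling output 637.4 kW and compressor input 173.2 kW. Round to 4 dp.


COP = 637.4 / 173.2 = 3.6801

3.6801


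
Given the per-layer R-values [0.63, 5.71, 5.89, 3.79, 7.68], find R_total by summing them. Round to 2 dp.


R_total = 0.63 + 5.71 + 5.89 + 3.79 + 7.68 = 23.70

23.70


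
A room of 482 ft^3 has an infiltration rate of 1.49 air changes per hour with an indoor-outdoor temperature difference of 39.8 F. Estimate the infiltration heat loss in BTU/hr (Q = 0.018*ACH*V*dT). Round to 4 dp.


Q = 0.018 * 1.49 * 482 * 39.8 = 514.5042 BTU/hr

514.5042 BTU/hr


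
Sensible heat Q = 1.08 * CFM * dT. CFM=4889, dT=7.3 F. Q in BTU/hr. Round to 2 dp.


Q = 1.08 * 4889 * 7.3 = 38544.88 BTU/hr

38544.88 BTU/hr


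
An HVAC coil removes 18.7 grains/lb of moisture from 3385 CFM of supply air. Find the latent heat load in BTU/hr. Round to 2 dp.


Q = 0.68 * 3385 * 18.7 = 43043.66 BTU/hr

43043.66 BTU/hr


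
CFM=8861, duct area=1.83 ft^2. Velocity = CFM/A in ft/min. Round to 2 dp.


V = 8861 / 1.83 = 4842.08 ft/min

4842.08 ft/min


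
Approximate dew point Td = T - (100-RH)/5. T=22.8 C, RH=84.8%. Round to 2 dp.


Td = 22.8 - (100-84.8)/5 = 19.76 C

19.76 C


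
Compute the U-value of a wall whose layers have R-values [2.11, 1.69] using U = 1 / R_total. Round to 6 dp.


R_total = 2.11 + 1.69 = 3.80
U = 1/3.80 = 0.263158

0.263158


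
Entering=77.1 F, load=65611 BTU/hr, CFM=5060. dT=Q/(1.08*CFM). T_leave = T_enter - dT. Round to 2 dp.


dT = 65611/(1.08*5060) = 12.0061
T_leave = 77.1 - 12.0061 = 65.09 F

65.09 F


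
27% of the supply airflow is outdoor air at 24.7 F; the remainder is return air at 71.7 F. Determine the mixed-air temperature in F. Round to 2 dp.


T_mix = 0.27*24.7 + 0.73*71.7 = 59.01 F

59.01 F


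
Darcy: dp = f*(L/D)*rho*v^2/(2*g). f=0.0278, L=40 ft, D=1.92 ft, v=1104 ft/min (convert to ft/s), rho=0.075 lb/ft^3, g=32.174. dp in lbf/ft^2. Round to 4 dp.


v_fps = 1104/60 = 18.4 ft/s
dp = 0.0278*(40/1.92)*0.075*18.4^2/(2*32.174) = 0.2285 lbf/ft^2

0.2285 lbf/ft^2


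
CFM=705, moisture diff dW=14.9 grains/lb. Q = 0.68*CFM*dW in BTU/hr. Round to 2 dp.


Q = 0.68 * 705 * 14.9 = 7143.06 BTU/hr

7143.06 BTU/hr


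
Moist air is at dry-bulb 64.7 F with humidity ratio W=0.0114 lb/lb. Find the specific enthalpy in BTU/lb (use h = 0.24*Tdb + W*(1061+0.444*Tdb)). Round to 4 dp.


h = 0.24*64.7 + 0.0114*(1061+0.444*64.7) = 27.9509 BTU/lb

27.9509 BTU/lb


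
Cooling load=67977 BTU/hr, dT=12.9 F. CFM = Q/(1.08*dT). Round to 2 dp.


CFM = 67977 / (1.08 * 12.9) = 4879.20

4879.20 CFM


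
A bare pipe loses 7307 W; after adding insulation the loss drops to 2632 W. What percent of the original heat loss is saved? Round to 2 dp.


Savings = ((7307-2632)/7307)*100 = 63.98 %

63.98 %


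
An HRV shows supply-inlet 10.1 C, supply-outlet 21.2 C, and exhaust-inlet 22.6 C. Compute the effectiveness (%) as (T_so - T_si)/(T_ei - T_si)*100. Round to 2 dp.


eff = (21.2-10.1)/(22.6-10.1)*100 = 88.80 %

88.80 %


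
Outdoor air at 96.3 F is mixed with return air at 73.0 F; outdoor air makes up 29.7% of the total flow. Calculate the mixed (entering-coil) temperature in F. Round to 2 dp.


T_mix = 73.0 + (29.7/100)*(96.3-73.0) = 79.92 F

79.92 F


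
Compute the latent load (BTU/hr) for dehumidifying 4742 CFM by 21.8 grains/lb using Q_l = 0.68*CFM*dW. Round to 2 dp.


Q = 0.68 * 4742 * 21.8 = 70295.41 BTU/hr

70295.41 BTU/hr


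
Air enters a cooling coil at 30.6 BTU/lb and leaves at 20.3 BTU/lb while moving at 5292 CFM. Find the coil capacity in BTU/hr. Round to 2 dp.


Q = 4.5 * 5292 * (30.6 - 20.3) = 245284.20 BTU/hr

245284.20 BTU/hr


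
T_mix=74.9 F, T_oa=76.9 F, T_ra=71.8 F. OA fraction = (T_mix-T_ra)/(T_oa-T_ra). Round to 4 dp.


frac = (74.9 - 71.8) / (76.9 - 71.8) = 0.6078

0.6078


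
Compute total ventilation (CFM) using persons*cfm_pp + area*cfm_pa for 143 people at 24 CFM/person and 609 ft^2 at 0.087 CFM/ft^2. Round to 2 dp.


Total = 143*24 + 609*0.087 = 3484.98 CFM

3484.98 CFM


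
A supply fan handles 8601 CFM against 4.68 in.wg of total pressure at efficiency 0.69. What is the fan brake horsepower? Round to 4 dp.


BHP = 8601 * 4.68 / (6356 * 0.69) = 9.1783 hp

9.1783 hp


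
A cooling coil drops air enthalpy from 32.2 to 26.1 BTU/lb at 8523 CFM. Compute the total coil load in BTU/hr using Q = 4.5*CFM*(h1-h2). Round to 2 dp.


Q = 4.5 * 8523 * (32.2 - 26.1) = 233956.35 BTU/hr

233956.35 BTU/hr


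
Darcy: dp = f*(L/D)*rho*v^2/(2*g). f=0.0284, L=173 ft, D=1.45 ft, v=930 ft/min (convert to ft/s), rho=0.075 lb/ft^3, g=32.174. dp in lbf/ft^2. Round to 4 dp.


v_fps = 930/60 = 15.5 ft/s
dp = 0.0284*(173/1.45)*0.075*15.5^2/(2*32.174) = 0.9488 lbf/ft^2

0.9488 lbf/ft^2


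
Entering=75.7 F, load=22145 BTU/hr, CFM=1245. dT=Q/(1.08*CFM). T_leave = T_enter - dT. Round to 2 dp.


dT = 22145/(1.08*1245) = 16.4696
T_leave = 75.7 - 16.4696 = 59.23 F

59.23 F


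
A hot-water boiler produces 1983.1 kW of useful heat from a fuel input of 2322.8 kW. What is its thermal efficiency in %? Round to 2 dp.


eta = (1983.1/2322.8)*100 = 85.38 %

85.38 %


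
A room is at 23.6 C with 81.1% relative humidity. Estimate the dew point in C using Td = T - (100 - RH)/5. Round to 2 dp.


Td = 23.6 - (100-81.1)/5 = 19.82 C

19.82 C


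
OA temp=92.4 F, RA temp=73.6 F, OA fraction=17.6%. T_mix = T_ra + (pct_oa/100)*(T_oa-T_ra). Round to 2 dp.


T_mix = 73.6 + (17.6/100)*(92.4-73.6) = 76.91 F

76.91 F


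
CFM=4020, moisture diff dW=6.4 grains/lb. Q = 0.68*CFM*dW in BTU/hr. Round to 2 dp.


Q = 0.68 * 4020 * 6.4 = 17495.04 BTU/hr

17495.04 BTU/hr


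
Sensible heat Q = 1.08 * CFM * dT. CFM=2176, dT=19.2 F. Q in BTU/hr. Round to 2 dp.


Q = 1.08 * 2176 * 19.2 = 45121.54 BTU/hr

45121.54 BTU/hr


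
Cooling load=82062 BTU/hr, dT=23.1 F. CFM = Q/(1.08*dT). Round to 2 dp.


CFM = 82062 / (1.08 * 23.1) = 3289.32

3289.32 CFM


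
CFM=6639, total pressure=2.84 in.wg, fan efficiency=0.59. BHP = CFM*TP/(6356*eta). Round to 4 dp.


BHP = 6639 * 2.84 / (6356 * 0.59) = 5.0279 hp

5.0279 hp


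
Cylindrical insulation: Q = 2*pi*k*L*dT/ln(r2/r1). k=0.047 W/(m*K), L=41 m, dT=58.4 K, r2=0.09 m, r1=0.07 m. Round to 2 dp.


Q = 2*pi*0.047*41*58.4/ln(0.09/0.07) = 2813.57 W

2813.57 W


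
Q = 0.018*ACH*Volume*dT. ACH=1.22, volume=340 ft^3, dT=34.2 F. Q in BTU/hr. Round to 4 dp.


Q = 0.018 * 1.22 * 340 * 34.2 = 255.3509 BTU/hr

255.3509 BTU/hr


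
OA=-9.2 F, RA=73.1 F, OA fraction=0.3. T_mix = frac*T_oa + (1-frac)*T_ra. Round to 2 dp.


T_mix = 0.3*(-9.2) + 0.7*73.1 = 48.41 F

48.41 F


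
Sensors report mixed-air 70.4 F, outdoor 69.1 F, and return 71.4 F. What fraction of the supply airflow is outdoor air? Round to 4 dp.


frac = (70.4 - 71.4) / (69.1 - 71.4) = 0.4348

0.4348


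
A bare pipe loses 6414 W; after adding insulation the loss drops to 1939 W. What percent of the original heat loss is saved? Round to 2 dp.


Savings = ((6414-1939)/6414)*100 = 69.77 %

69.77 %


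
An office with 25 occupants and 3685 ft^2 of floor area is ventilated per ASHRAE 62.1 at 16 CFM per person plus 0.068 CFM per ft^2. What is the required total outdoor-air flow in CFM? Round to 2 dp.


Total = 25*16 + 3685*0.068 = 650.58 CFM

650.58 CFM


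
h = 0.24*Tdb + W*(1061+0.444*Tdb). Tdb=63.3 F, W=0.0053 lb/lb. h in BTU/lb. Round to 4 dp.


h = 0.24*63.3 + 0.0053*(1061+0.444*63.3) = 20.9643 BTU/lb

20.9643 BTU/lb


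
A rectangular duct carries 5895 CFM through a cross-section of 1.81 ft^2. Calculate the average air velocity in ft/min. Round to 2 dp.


V = 5895 / 1.81 = 3256.91 ft/min

3256.91 ft/min


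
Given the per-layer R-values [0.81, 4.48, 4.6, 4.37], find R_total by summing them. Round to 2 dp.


R_total = 0.81 + 4.48 + 4.6 + 4.37 = 14.26

14.26


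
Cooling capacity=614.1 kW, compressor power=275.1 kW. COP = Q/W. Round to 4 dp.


COP = 614.1 / 275.1 = 2.2323

2.2323


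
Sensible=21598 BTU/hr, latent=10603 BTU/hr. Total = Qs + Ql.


Qt = 21598 + 10603 = 32201 BTU/hr

32201 BTU/hr


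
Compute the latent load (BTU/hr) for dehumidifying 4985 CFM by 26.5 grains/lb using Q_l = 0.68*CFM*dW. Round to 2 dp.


Q = 0.68 * 4985 * 26.5 = 89829.70 BTU/hr

89829.70 BTU/hr


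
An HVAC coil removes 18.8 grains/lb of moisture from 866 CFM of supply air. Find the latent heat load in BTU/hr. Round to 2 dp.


Q = 0.68 * 866 * 18.8 = 11070.94 BTU/hr

11070.94 BTU/hr


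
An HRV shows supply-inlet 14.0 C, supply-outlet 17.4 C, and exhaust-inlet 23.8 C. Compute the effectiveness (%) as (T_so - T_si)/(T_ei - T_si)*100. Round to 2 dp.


eff = (17.4-14.0)/(23.8-14.0)*100 = 34.69 %

34.69 %


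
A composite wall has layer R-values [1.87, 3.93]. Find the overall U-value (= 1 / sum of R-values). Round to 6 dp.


R_total = 1.87 + 3.93 = 5.80
U = 1/5.80 = 0.172414

0.172414


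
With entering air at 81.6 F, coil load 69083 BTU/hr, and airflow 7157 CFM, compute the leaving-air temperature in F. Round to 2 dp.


dT = 69083/(1.08*7157) = 8.9375
T_leave = 81.6 - 8.9375 = 72.66 F

72.66 F


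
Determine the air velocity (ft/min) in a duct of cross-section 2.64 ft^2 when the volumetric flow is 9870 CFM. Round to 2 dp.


V = 9870 / 2.64 = 3738.64 ft/min

3738.64 ft/min


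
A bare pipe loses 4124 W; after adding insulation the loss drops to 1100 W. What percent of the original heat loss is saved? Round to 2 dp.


Savings = ((4124-1100)/4124)*100 = 73.33 %

73.33 %


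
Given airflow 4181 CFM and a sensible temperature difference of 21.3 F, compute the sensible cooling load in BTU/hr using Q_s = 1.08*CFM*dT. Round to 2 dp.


Q = 1.08 * 4181 * 21.3 = 96179.72 BTU/hr

96179.72 BTU/hr


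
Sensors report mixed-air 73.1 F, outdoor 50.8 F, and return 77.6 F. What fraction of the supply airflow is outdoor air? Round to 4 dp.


frac = (73.1 - 77.6) / (50.8 - 77.6) = 0.1679

0.1679


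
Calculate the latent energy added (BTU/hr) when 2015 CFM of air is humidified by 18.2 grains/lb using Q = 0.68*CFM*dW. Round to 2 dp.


Q = 0.68 * 2015 * 18.2 = 24937.64 BTU/hr

24937.64 BTU/hr


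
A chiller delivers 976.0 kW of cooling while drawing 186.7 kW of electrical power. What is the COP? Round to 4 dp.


COP = 976.0 / 186.7 = 5.2276

5.2276


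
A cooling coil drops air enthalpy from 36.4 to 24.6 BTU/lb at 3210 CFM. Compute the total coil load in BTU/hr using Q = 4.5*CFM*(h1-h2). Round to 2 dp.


Q = 4.5 * 3210 * (36.4 - 24.6) = 170451.00 BTU/hr

170451.00 BTU/hr


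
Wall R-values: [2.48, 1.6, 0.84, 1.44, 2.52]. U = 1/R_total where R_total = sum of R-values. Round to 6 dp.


R_total = 2.48 + 1.6 + 0.84 + 1.44 + 2.52 = 8.88
U = 1/8.88 = 0.112613

0.112613


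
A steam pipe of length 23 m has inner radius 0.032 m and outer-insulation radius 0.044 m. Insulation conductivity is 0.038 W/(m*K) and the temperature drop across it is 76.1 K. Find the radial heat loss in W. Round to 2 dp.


Q = 2*pi*0.038*23*76.1/ln(0.044/0.032) = 1312.29 W

1312.29 W


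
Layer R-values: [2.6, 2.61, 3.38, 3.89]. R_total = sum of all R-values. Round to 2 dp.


R_total = 2.6 + 2.61 + 3.38 + 3.89 = 12.48

12.48


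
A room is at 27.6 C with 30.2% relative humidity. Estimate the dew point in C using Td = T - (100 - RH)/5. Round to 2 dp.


Td = 27.6 - (100-30.2)/5 = 13.64 C

13.64 C


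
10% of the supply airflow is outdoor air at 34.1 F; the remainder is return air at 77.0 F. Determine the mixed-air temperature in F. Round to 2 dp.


T_mix = 0.1*34.1 + 0.9*77.0 = 72.71 F

72.71 F


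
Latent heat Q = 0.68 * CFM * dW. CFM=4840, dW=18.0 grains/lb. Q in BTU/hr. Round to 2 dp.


Q = 0.68 * 4840 * 18.0 = 59241.60 BTU/hr

59241.60 BTU/hr


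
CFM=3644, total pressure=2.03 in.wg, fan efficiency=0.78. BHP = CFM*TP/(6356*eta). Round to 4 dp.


BHP = 3644 * 2.03 / (6356 * 0.78) = 1.4921 hp

1.4921 hp


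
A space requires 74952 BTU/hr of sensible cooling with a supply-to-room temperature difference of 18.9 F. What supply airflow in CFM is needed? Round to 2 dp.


CFM = 74952 / (1.08 * 18.9) = 3671.96

3671.96 CFM


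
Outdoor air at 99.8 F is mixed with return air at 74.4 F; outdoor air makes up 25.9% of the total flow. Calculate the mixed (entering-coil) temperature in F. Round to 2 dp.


T_mix = 74.4 + (25.9/100)*(99.8-74.4) = 80.98 F

80.98 F


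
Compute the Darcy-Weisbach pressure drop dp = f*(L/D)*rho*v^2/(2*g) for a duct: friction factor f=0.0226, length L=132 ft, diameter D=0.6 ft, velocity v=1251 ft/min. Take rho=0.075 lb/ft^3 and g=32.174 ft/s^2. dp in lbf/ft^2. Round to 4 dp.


v_fps = 1251/60 = 20.85 ft/s
dp = 0.0226*(132/0.6)*0.075*20.85^2/(2*32.174) = 2.5192 lbf/ft^2

2.5192 lbf/ft^2


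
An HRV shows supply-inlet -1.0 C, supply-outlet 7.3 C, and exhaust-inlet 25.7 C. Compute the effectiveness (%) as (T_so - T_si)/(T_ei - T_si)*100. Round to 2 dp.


eff = (7.3-(-1.0))/(25.7-(-1.0))*100 = 31.09 %

31.09 %


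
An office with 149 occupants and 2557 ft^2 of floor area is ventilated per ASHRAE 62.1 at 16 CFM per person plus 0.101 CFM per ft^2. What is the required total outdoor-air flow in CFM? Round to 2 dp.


Total = 149*16 + 2557*0.101 = 2642.26 CFM

2642.26 CFM


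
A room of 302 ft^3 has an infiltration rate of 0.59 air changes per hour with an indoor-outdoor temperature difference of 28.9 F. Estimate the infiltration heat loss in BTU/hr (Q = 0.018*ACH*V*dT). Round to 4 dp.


Q = 0.018 * 0.59 * 302 * 28.9 = 92.6892 BTU/hr

92.6892 BTU/hr


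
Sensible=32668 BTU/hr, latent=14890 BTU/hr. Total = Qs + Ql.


Qt = 32668 + 14890 = 47558 BTU/hr

47558 BTU/hr


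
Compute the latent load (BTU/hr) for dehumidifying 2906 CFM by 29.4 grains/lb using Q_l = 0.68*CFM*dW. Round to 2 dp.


Q = 0.68 * 2906 * 29.4 = 58096.75 BTU/hr

58096.75 BTU/hr


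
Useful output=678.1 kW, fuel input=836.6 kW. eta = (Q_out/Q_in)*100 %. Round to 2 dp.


eta = (678.1/836.6)*100 = 81.05 %

81.05 %


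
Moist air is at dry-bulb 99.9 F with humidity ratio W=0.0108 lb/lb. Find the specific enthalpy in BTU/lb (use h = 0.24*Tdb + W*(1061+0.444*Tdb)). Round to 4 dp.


h = 0.24*99.9 + 0.0108*(1061+0.444*99.9) = 35.9138 BTU/lb

35.9138 BTU/lb


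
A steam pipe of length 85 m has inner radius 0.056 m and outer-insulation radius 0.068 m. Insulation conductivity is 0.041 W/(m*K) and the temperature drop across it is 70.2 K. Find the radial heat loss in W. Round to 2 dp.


Q = 2*pi*0.041*85*70.2/ln(0.068/0.056) = 7917.15 W

7917.15 W


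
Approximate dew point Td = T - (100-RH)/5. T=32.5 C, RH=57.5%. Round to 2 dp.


Td = 32.5 - (100-57.5)/5 = 24.00 C

24.00 C


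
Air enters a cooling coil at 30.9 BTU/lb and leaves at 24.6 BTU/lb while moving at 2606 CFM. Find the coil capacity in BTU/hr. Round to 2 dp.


Q = 4.5 * 2606 * (30.9 - 24.6) = 73880.10 BTU/hr

73880.10 BTU/hr


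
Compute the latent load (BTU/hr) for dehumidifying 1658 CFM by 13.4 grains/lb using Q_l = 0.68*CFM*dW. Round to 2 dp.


Q = 0.68 * 1658 * 13.4 = 15107.70 BTU/hr

15107.70 BTU/hr


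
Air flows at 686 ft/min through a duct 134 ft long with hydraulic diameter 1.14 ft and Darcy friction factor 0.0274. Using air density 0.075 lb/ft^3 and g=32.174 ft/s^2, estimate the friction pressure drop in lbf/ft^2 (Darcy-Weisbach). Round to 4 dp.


v_fps = 686/60 = 11.4333 ft/s
dp = 0.0274*(134/1.14)*0.075*11.4333^2/(2*32.174) = 0.4907 lbf/ft^2

0.4907 lbf/ft^2
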